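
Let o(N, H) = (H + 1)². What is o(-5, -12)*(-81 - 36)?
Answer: -14157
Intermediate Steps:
o(N, H) = (1 + H)²
o(-5, -12)*(-81 - 36) = (1 - 12)²*(-81 - 36) = (-11)²*(-117) = 121*(-117) = -14157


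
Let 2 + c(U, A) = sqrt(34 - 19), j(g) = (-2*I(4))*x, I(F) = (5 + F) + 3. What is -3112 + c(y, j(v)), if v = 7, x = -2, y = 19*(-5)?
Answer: -3114 + sqrt(15) ≈ -3110.1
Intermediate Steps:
y = -95
I(F) = 8 + F
j(g) = 48 (j(g) = -2*(8 + 4)*(-2) = -2*12*(-2) = -24*(-2) = 48)
c(U, A) = -2 + sqrt(15) (c(U, A) = -2 + sqrt(34 - 19) = -2 + sqrt(15))
-3112 + c(y, j(v)) = -3112 + (-2 + sqrt(15)) = -3114 + sqrt(15)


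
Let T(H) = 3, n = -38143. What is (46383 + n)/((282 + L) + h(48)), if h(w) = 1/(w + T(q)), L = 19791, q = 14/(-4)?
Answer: 105060/255931 ≈ 0.41050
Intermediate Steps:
q = -7/2 (q = 14*(-1/4) = -7/2 ≈ -3.5000)
h(w) = 1/(3 + w) (h(w) = 1/(w + 3) = 1/(3 + w))
(46383 + n)/((282 + L) + h(48)) = (46383 - 38143)/((282 + 19791) + 1/(3 + 48)) = 8240/(20073 + 1/51) = 8240/(1023724/51) = 8240*(51/1023724) = 105060/255931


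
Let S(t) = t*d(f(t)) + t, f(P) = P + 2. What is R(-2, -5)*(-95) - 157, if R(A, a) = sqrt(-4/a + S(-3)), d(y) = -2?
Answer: -157 - 19*sqrt(95) ≈ -342.19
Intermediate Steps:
f(P) = 2 + P
S(t) = -t (S(t) = t*(-2) + t = -2*t + t = -t)
R(A, a) = sqrt(3 - 4/a) (R(A, a) = sqrt(-4/a - 1*(-3)) = sqrt(-4/a + 3) = sqrt(3 - 4/a))
R(-2, -5)*(-95) - 157 = sqrt(3 - 4/(-5))*(-95) - 157 = sqrt(3 - 4*(-1/5))*(-95) - 157 = sqrt(3 + 4/5)*(-95) - 157 = sqrt(19/5)*(-95) - 157 = (sqrt(95)/5)*(-95) - 157 = -19*sqrt(95) - 157 = -157 - 19*sqrt(95)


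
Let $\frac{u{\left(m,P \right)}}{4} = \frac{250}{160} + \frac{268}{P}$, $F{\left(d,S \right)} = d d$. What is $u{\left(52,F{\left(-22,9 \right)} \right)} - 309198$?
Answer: $- \frac{149647735}{484} \approx -3.0919 \cdot 10^{5}$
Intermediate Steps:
$F{\left(d,S \right)} = d^{2}$
$u{\left(m,P \right)} = \frac{25}{4} + \frac{1072}{P}$ ($u{\left(m,P \right)} = 4 \left(\frac{250}{160} + \frac{268}{P}\right) = 4 \left(250 \cdot \frac{1}{160} + \frac{268}{P}\right) = 4 \left(\frac{25}{16} + \frac{268}{P}\right) = \frac{25}{4} + \frac{1072}{P}$)
$u{\left(52,F{\left(-22,9 \right)} \right)} - 309198 = \left(\frac{25}{4} + \frac{1072}{\left(-22\right)^{2}}\right) - 309198 = \left(\frac{25}{4} + \frac{1072}{484}\right) - 309198 = \left(\frac{25}{4} + 1072 \cdot \frac{1}{484}\right) - 309198 = \left(\frac{25}{4} + \frac{268}{121}\right) - 309198 = \frac{4097}{484} - 309198 = - \frac{149647735}{484}$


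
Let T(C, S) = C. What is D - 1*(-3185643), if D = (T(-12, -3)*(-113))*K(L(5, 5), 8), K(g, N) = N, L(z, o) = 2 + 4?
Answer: 3196491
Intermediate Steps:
L(z, o) = 6
D = 10848 (D = -12*(-113)*8 = 1356*8 = 10848)
D - 1*(-3185643) = 10848 - 1*(-3185643) = 10848 + 3185643 = 3196491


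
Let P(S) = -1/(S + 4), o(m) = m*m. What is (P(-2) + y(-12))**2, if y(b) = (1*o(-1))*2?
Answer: 9/4 ≈ 2.2500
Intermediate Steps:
o(m) = m**2
y(b) = 2 (y(b) = (1*(-1)**2)*2 = (1*1)*2 = 1*2 = 2)
P(S) = -1/(4 + S)
(P(-2) + y(-12))**2 = (-1/(4 - 2) + 2)**2 = (-1/2 + 2)**2 = (3/2)**2 = 9/4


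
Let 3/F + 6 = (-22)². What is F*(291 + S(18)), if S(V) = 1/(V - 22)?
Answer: 3489/1912 ≈ 1.8248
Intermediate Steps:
F = 3/478 (F = 3/(-6 + (-22)²) = 3/(-6 + 484) = 3/478 ≈ 0.0062762)
S(V) = 1/(-22 + V)
F*(291 + S(18)) = 3*(291 + 1/(-22 + 18))/478 = 3*(291 + 1/(-4))/478 = 3*(291 - ¼)/478 = (3/478)*(1163/4) = 3489/1912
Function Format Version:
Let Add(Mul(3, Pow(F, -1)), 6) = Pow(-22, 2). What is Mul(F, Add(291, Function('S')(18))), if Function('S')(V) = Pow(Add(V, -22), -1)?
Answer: Rational(3489, 1912) ≈ 1.8248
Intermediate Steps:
F = Rational(3, 478) (F = Mul(3, Pow(Add(-6, Pow(-22, 2)), -1)) = Mul(3, Pow(Add(-6, 484), -1)) = Mul(3, Pow(478, -1)) = Mul(3, Rational(1, 478)) = Rational(3, 478) ≈ 0.0062762)
Function('S')(V) = Pow(Add(-22, V), -1)
Mul(F, Add(291, Function('S')(18))) = Mul(Rational(3, 478), Add(291, Pow(Add(-22, 18), -1))) = Mul(Rational(3, 478), Add(291, Pow(-4, -1))) = Mul(Rational(3, 478), Add(291, Rational(-1, 4))) = Mul(Rational(3, 478), Rational(1163, 4)) = Rational(3489, 1912)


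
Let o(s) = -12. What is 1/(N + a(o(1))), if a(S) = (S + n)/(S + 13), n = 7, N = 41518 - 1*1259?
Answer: 1/40254 ≈ 2.4842e-5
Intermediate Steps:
N = 40259 (N = 41518 - 1259 = 40259)
a(S) = (7 + S)/(13 + S) (a(S) = (S + 7)/(S + 13) = (7 + S)/(13 + S))
1/(N + a(o(1))) = 1/(40259 + (7 - 12)/(13 - 12)) = 1/(40259 - 5/1) = 1/(40259 + 1*(-5)) = 1/(40259 - 5) = 1/40254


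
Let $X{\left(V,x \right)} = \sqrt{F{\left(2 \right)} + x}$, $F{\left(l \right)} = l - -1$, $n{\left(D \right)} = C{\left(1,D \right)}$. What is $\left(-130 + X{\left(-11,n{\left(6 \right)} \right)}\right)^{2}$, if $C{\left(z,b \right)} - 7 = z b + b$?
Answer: $\left(130 - \sqrt{22}\right)^{2} \approx 15702.0$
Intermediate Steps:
$C{\left(z,b \right)} = 7 + b + b z$ ($C{\left(z,b \right)} = 7 + \left(z b + b\right) = 7 + \left(b z + b\right) = 7 + \left(b + b z\right) = 7 + b + b z$)
$n{\left(D \right)} = 7 + 2 D$ ($n{\left(D \right)} = 7 + D + D 1 = 7 + D + D = 7 + 2 D$)
$F{\left(l \right)} = 1 + l$ ($F{\left(l \right)} = l + 1 = 1 + l$)
$X{\left(V,x \right)} = \sqrt{3 + x}$ ($X{\left(V,x \right)} = \sqrt{\left(1 + 2\right) + x} = \sqrt{3 + x}$)
$\left(-130 + X{\left(-11,n{\left(6 \right)} \right)}\right)^{2} = \left(-130 + \sqrt{3 + \left(7 + 2 \cdot 6\right)}\right)^{2} = \left(-130 + \sqrt{3 + \left(7 + 12\right)}\right)^{2} = \left(-130 + \sqrt{3 + 19}\right)^{2} = \left(-130 + \sqrt{22}\right)^{2}$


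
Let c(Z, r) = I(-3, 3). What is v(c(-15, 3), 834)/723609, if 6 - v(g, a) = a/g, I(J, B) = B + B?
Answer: -133/723609 ≈ -0.00018380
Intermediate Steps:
I(J, B) = 2*B
c(Z, r) = 6 (c(Z, r) = 2*3 = 6)
v(g, a) = 6 - a/g
v(c(-15, 3), 834)/723609 = (6 - 1*834/6)/723609 = (6 - 1*834*⅙)*(1/723609) = (6 - 139)*(1/723609) = -133*1/723609 = -133/723609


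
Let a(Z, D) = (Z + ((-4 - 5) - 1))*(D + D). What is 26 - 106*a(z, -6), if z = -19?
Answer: -36862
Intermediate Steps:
a(Z, D) = 2*D*(-10 + Z) (a(Z, D) = (Z + (-9 - 1))*(2*D) = (Z - 10)*(2*D) = (-10 + Z)*(2*D) = 2*D*(-10 + Z))
26 - 106*a(z, -6) = 26 - 212*(-6)*(-10 - 19) = 26 - 212*(-6)*(-29) = 26 - 106*348 = 26 - 36888 = -36862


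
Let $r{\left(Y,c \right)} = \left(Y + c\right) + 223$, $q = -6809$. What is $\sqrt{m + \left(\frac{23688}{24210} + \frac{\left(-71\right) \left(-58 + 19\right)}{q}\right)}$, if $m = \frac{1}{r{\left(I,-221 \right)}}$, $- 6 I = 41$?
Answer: $\frac{\sqrt{25736572168319045}}{265585045} \approx 0.60405$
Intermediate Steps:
$I = - \frac{41}{6}$ ($I = \left(- \frac{1}{6}\right) 41 = - \frac{41}{6} \approx -6.8333$)
$r{\left(Y,c \right)} = 223 + Y + c$
$m = - \frac{6}{29}$ ($m = \frac{1}{223 - \frac{41}{6} - 221} = \frac{1}{- \frac{29}{6}} = - \frac{6}{29} \approx -0.2069$)
$\sqrt{m + \left(\frac{23688}{24210} + \frac{\left(-71\right) \left(-58 + 19\right)}{q}\right)} = \sqrt{- \frac{6}{29} + \left(\frac{23688}{24210} + \frac{\left(-71\right) \left(-58 + 19\right)}{-6809}\right)} = \sqrt{- \frac{6}{29} + \left(23688 \cdot \frac{1}{24210} + \left(-71\right) \left(-39\right) \left(- \frac{1}{6809}\right)\right)} = \sqrt{- \frac{6}{29} + \left(\frac{1316}{1345} + 2769 \left(- \frac{1}{6809}\right)\right)} = \sqrt{- \frac{6}{29} + \left(\frac{1316}{1345} - \frac{2769}{6809}\right)} = \sqrt{- \frac{6}{29} + \frac{5236339}{9158105}} = \sqrt{\frac{96905201}{265585045}} = \frac{\sqrt{25736572168319045}}{265585045}$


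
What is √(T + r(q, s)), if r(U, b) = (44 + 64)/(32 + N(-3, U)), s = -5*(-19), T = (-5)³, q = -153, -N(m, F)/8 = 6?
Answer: I*√527/2 ≈ 11.478*I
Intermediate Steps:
N(m, F) = -48 (N(m, F) = -8*6 = -48)
T = -125
s = 95
r(U, b) = -27/4 (r(U, b) = (44 + 64)/(32 - 48) = 108/(-16) = 108*(-1/16) = -27/4)
√(T + r(q, s)) = √(-125 - 27/4) = √(-527/4) = I*√527/2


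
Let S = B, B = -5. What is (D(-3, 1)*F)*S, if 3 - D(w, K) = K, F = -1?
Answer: 10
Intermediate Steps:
D(w, K) = 3 - K
S = -5
(D(-3, 1)*F)*S = ((3 - 1*1)*(-1))*(-5) = ((3 - 1)*(-1))*(-5) = (2*(-1))*(-5) = -2*(-5) = 10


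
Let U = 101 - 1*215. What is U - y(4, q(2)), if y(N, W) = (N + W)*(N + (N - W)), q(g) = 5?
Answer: -141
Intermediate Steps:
y(N, W) = (N + W)*(-W + 2*N)
U = -114 (U = 101 - 215 = -114)
U - y(4, q(2)) = -114 - (-1*5² + 2*4² + 4*5) = -114 - (-1*25 + 2*16 + 20) = -114 - (-25 + 32 + 20) = -114 - 1*27 = -114 - 27 = -141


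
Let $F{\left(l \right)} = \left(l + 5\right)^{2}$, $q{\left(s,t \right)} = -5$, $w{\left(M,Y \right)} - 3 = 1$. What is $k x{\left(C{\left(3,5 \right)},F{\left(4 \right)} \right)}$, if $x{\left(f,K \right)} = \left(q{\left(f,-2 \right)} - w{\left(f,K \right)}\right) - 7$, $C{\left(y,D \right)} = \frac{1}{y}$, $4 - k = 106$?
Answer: $1632$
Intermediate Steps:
$k = -102$ ($k = 4 - 106 = -102$)
$w{\left(M,Y \right)} = 4$ ($w{\left(M,Y \right)} = 3 + 1 = 4$)
$F{\left(l \right)} = \left(5 + l\right)^{2}$
$x{\left(f,K \right)} = -16$ ($x{\left(f,K \right)} = \left(-5 - 4\right) - 7 = -9 - 7 = -16$)
$k x{\left(C{\left(3,5 \right)},F{\left(4 \right)} \right)} = \left(-102\right) \left(-16\right) = 1632$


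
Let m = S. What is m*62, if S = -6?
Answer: -372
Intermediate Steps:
m = -6
m*62 = -6*62 = -372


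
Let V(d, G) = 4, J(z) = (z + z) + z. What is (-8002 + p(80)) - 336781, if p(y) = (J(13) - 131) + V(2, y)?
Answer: -344871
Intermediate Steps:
J(z) = 3*z (J(z) = 2*z + z = 3*z)
p(y) = -88 (p(y) = (3*13 - 131) + 4 = (39 - 131) + 4 = -92 + 4 = -88)
(-8002 + p(80)) - 336781 = (-8002 - 88) - 336781 = -8090 - 336781 = -344871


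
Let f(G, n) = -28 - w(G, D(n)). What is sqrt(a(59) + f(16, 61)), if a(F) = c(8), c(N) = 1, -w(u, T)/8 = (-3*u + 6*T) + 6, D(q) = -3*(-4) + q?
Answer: 3*sqrt(349) ≈ 56.045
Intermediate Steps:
D(q) = 12 + q
w(u, T) = -48 - 48*T + 24*u (w(u, T) = -8*((-3*u + 6*T) + 6) = -8*(6 - 3*u + 6*T) = -48 - 48*T + 24*u)
a(F) = 1
f(G, n) = 596 - 24*G + 48*n (f(G, n) = -28 - (-48 - 48*(12 + n) + 24*G) = -28 - (-48 + (-576 - 48*n) + 24*G) = -28 - (-624 - 48*n + 24*G) = -28 + (624 - 24*G + 48*n) = 596 - 24*G + 48*n)
sqrt(a(59) + f(16, 61)) = sqrt(1 + (596 - 24*16 + 48*61)) = sqrt(1 + (596 - 384 + 2928)) = sqrt(1 + 3140) = sqrt(3141) = 3*sqrt(349)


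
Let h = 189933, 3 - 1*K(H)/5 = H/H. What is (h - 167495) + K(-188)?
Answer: 22448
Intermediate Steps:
K(H) = 10 (K(H) = 15 - 5*H/H = 15 - 5*1 = 15 - 5 = 10)
(h - 167495) + K(-188) = (189933 - 167495) + 10 = 22438 + 10 = 22448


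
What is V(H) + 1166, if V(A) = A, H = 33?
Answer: 1199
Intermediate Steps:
V(H) + 1166 = 33 + 1166 = 1199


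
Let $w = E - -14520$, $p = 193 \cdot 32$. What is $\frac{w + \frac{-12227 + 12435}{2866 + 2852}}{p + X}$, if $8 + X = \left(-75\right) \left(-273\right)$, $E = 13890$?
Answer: $\frac{81224294}{76172337} \approx 1.0663$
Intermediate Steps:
$p = 6176$
$w = 28410$ ($w = 13890 - -14520 = 13890 + 14520 = 28410$)
$X = 20467$ ($X = -8 - -20475 = -8 + 20475 = 20467$)
$\frac{w + \frac{-12227 + 12435}{2866 + 2852}}{p + X} = \frac{28410 + \frac{-12227 + 12435}{2866 + 2852}}{6176 + 20467} = \frac{28410 + \frac{208}{5718}}{26643} = \left(28410 + 208 \cdot \frac{1}{5718}\right) \frac{1}{26643} = \left(28410 + \frac{104}{2859}\right) \frac{1}{26643} = \frac{81224294}{2859} \cdot \frac{1}{26643} = \frac{81224294}{76172337}$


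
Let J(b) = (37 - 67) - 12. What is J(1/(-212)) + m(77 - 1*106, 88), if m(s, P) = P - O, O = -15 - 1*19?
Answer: 80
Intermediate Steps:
O = -34 (O = -15 - 19 = -34)
m(s, P) = 34 + P (m(s, P) = P - 1*(-34) = P + 34 = 34 + P)
J(b) = -42 (J(b) = -30 - 12 = -42)
J(1/(-212)) + m(77 - 1*106, 88) = -42 + (34 + 88) = -42 + 122 = 80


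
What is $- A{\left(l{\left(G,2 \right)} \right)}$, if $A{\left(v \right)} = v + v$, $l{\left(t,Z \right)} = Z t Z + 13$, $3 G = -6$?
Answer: $-10$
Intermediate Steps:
$G = -2$ ($G = \frac{1}{3} \left(-6\right) = -2$)
$l{\left(t,Z \right)} = 13 + t Z^{2}$ ($l{\left(t,Z \right)} = t Z^{2} + 13 = 13 + t Z^{2}$)
$A{\left(v \right)} = 2 v$
$- A{\left(l{\left(G,2 \right)} \right)} = - 2 \left(13 - 2 \cdot 2^{2}\right) = - 2 \left(13 - 8\right) = - 2 \cdot 5 = \left(-1\right) 10 = -10$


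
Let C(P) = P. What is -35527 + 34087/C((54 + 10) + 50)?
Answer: -4015991/114 ≈ -35228.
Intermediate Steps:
-35527 + 34087/C((54 + 10) + 50) = -35527 + 34087/((54 + 10) + 50) = -35527 + 34087/(64 + 50) = -35527 + 34087/114 = -4015991/114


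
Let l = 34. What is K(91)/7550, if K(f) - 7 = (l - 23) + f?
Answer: 109/7550 ≈ 0.014437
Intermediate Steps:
K(f) = 18 + f (K(f) = 7 + ((34 - 23) + f) = 7 + (11 + f) = 18 + f)
K(91)/7550 = (18 + 91)/7550 = 109*(1/7550) = 109/7550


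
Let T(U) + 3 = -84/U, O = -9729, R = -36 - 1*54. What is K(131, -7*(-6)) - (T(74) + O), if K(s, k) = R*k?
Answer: 220266/37 ≈ 5953.1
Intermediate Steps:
R = -90 (R = -36 - 54 = -90)
T(U) = -3 - 84/U
K(s, k) = -90*k
K(131, -7*(-6)) - (T(74) + O) = -(-630)*(-6) - ((-3 - 84/74) - 9729) = -90*42 - ((-3 - 84*1/74) - 9729) = -3780 - ((-3 - 42/37) - 9729) = -3780 - (-153/37 - 9729) = -3780 - 1*(-360126/37) = -3780 + 360126/37 = 220266/37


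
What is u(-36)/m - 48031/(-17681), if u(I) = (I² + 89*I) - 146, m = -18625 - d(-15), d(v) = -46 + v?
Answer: 35690933/12624234 ≈ 2.8272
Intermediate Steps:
m = -18564 (m = -18625 - (-46 - 15) = -18625 - 1*(-61) = -18625 + 61 = -18564)
u(I) = -146 + I² + 89*I
u(-36)/m - 48031/(-17681) = (-146 + (-36)² + 89*(-36))/(-18564) - 48031/(-17681) = (-146 + 1296 - 3204)*(-1/18564) - 48031*(-1/17681) = -2054*(-1/18564) + 48031/17681 = 79/714 + 48031/17681 = 35690933/12624234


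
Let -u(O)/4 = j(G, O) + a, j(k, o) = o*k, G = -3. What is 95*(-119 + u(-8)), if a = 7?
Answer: -23085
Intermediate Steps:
j(k, o) = k*o
u(O) = -28 + 12*O (u(O) = -4*(-3*O + 7) = -4*(7 - 3*O) = -28 + 12*O)
95*(-119 + u(-8)) = 95*(-119 + (-28 + 12*(-8))) = 95*(-119 + (-28 - 96)) = 95*(-119 - 124) = 95*(-243) = -23085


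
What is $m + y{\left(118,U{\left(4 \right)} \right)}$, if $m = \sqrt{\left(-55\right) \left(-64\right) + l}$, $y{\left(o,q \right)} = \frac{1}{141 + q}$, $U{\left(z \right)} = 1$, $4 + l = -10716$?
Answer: $\frac{1}{142} + 60 i \sqrt{2} \approx 0.0070423 + 84.853 i$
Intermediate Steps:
$l = -10720$ ($l = -4 - 10716 = -10720$)
$m = 60 i \sqrt{2}$ ($m = \sqrt{\left(-55\right) \left(-64\right) - 10720} = \sqrt{3520 - 10720} = \sqrt{-7200} = 60 i \sqrt{2} \approx 84.853 i$)
$m + y{\left(118,U{\left(4 \right)} \right)} = 60 i \sqrt{2} + \frac{1}{141 + 1} = 60 i \sqrt{2} + \frac{1}{142} = \frac{1}{142} + 60 i \sqrt{2}$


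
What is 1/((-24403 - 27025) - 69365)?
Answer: -1/120793 ≈ -8.2786e-6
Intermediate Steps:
1/((-24403 - 27025) - 69365) = 1/(-51428 - 69365) = 1/(-120793) = -1/120793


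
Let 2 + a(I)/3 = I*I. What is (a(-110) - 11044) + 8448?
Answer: 33698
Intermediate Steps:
a(I) = -6 + 3*I² (a(I) = -6 + 3*(I*I) = -6 + 3*I²)
(a(-110) - 11044) + 8448 = ((-6 + 3*(-110)²) - 11044) + 8448 = ((-6 + 3*12100) - 11044) + 8448 = ((-6 + 36300) - 11044) + 8448 = (36294 - 11044) + 8448 = 25250 + 8448 = 33698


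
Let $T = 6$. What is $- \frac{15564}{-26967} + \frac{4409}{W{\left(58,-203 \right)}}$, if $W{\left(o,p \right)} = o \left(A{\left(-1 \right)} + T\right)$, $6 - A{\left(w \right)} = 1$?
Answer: $\frac{42942445}{5734982} \approx 7.4878$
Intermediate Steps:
$A{\left(w \right)} = 5$ ($A{\left(w \right)} = 6 - 1 = 5$)
$W{\left(o,p \right)} = 11 o$ ($W{\left(o,p \right)} = o \left(5 + 6\right) = o 11 = 11 o$)
$- \frac{15564}{-26967} + \frac{4409}{W{\left(58,-203 \right)}} = - \frac{15564}{-26967} + \frac{4409}{11 \cdot 58} = \left(-15564\right) \left(- \frac{1}{26967}\right) + \frac{4409}{638} = \frac{5188}{8989} + 4409 \cdot \frac{1}{638} = \frac{5188}{8989} + \frac{4409}{638} = \frac{42942445}{5734982}$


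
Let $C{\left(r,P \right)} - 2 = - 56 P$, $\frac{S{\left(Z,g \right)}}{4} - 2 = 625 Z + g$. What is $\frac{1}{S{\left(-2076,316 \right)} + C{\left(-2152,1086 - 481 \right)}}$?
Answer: $- \frac{1}{5222606} \approx -1.9148 \cdot 10^{-7}$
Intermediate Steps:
$S{\left(Z,g \right)} = 8 + 4 g + 2500 Z$ ($S{\left(Z,g \right)} = 8 + 4 \left(625 Z + g\right) = 8 + 4 \left(g + 625 Z\right) = 8 + \left(4 g + 2500 Z\right) = 8 + 4 g + 2500 Z$)
$C{\left(r,P \right)} = 2 - 56 P$
$\frac{1}{S{\left(-2076,316 \right)} + C{\left(-2152,1086 - 481 \right)}} = \frac{1}{\left(8 + 4 \cdot 316 + 2500 \left(-2076\right)\right) + \left(2 - 56 \left(1086 - 481\right)\right)} = \frac{1}{\left(8 + 1264 - 5190000\right) + \left(2 - 56 \left(1086 - 481\right)\right)} = \frac{1}{-5188728 + \left(2 - 33880\right)} = \frac{1}{-5188728 - 33878} = \frac{1}{-5222606} = - \frac{1}{5222606}$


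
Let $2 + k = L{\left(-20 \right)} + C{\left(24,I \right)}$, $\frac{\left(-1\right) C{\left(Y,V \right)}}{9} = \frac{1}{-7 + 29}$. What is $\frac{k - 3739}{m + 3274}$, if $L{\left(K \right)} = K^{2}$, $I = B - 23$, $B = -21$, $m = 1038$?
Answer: $- \frac{73511}{94864} \approx -0.77491$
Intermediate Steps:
$I = -44$ ($I = -21 - 23 = -44$)
$C{\left(Y,V \right)} = - \frac{9}{22}$ ($C{\left(Y,V \right)} = - \frac{9}{-7 + 29} = - \frac{9}{22}$)
$k = \frac{8747}{22}$ ($k = -2 - \left(\frac{9}{22} - \left(-20\right)^{2}\right) = -2 + \left(400 - \frac{9}{22}\right) = -2 + \frac{8791}{22} = \frac{8747}{22} \approx 397.59$)
$\frac{k - 3739}{m + 3274} = \frac{\frac{8747}{22} - 3739}{1038 + 3274} = - \frac{73511}{22 \cdot 4312} = \left(- \frac{73511}{22}\right) \frac{1}{4312} = - \frac{73511}{94864}$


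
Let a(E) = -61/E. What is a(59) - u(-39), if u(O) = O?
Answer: 2240/59 ≈ 37.966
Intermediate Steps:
a(59) - u(-39) = -61/59 - 1*(-39) = -61*1/59 + 39 = -61/59 + 39 = 2240/59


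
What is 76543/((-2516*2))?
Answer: -76543/5032 ≈ -15.211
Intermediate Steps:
76543/((-2516*2)) = 76543/(-5032) = 76543*(-1/5032) = -76543/5032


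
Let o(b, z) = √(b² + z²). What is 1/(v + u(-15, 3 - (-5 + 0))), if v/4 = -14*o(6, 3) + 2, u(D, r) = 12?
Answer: -1/7036 - 21*√5/17590 ≈ -0.0028117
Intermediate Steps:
v = 8 - 168*√5 (v = 4*(-14*√(6² + 3²) + 2) = 4*(-14*√(36 + 9) + 2) = 4*(-42*√5 + 2) = 4*(2 - 42*√5) = 8 - 168*√5 ≈ -367.66)
1/(v + u(-15, 3 - (-5 + 0))) = 1/((8 - 168*√5) + 12) = 1/(20 - 168*√5)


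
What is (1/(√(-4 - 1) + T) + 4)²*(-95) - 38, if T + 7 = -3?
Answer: 19*(-1479*I - 320*√5)/(4*√5 + 19*I) ≈ -1486.4 + 15.8*I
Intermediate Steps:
T = -10 (T = -7 - 3 = -10)
(1/(√(-4 - 1) + T) + 4)²*(-95) - 38 = (1/(√(-4 - 1) - 10) + 4)²*(-95) - 38 = (1/(√(-5) - 10) + 4)²*(-95) - 38 = (1/(I*√5 - 10) + 4)²*(-95) - 38 = (1/(-10 + I*√5) + 4)²*(-95) - 38 = (4 + 1/(-10 + I*√5))²*(-95) - 38 = -95*(4 + 1/(-10 + I*√5))² - 38 = -38 - 95*(4 + 1/(-10 + I*√5))²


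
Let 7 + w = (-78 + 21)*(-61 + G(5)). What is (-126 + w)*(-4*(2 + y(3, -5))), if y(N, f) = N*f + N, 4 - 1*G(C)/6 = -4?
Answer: 24320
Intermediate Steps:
G(C) = 48 (G(C) = 24 - 6*(-4) = 24 + 24 = 48)
y(N, f) = N + N*f
w = 734 (w = -7 + (-78 + 21)*(-61 + 48) = -7 - 57*(-13) = -7 + 741 = 734)
(-126 + w)*(-4*(2 + y(3, -5))) = (-126 + 734)*(-4*(2 + 3*(1 - 5))) = 608*(-4*(2 + 3*(-4))) = 608*(-4*(2 - 12)) = 608*(-4*(-10)) = 608*40 = 24320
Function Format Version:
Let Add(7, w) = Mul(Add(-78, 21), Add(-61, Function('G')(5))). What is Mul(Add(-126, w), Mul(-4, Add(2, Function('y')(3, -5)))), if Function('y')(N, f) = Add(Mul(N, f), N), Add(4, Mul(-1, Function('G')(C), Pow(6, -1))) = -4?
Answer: 24320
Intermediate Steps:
Function('G')(C) = 48 (Function('G')(C) = Add(24, Mul(-6, -4)) = Add(24, 24) = 48)
Function('y')(N, f) = Add(N, Mul(N, f))
w = 734 (w = Add(-7, Mul(Add(-78, 21), Add(-61, 48))) = Add(-7, Mul(-57, -13)) = Add(-7, 741) = 734)
Mul(Add(-126, w), Mul(-4, Add(2, Function('y')(3, -5)))) = Mul(Add(-126, 734), Mul(-4, Add(2, Mul(3, Add(1, -5))))) = Mul(608, Mul(-4, Add(2, Mul(3, -4)))) = Mul(608, Mul(-4, Add(2, -12))) = Mul(608, Mul(-4, -10)) = Mul(608, 40) = 24320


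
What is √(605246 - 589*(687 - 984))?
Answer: √780179 ≈ 883.28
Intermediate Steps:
√(605246 - 589*(687 - 984)) = √(605246 - 589*(-297)) = √(605246 + 174933) = √780179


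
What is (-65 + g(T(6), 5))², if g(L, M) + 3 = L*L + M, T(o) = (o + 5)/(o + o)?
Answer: 80120401/20736 ≈ 3863.8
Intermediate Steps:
T(o) = (5 + o)/(2*o) (T(o) = (5 + o)/((2*o)) = (5 + o)*(1/(2*o)) = (5 + o)/(2*o))
g(L, M) = -3 + M + L² (g(L, M) = -3 + (L*L + M) = -3 + (L² + M) = -3 + (M + L²) = -3 + M + L²)
(-65 + g(T(6), 5))² = (-65 + (-3 + 5 + ((½)*(5 + 6)/6)²))² = (-65 + (-3 + 5 + ((½)*(⅙)*11)²))² = (-65 + (-3 + 5 + (11/12)²))² = (-65 + (-3 + 5 + 121/144))² = (-65 + 409/144)² = (-8951/144)² = 80120401/20736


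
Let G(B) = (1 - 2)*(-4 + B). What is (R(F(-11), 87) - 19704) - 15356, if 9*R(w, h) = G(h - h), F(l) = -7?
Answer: -315536/9 ≈ -35060.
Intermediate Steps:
G(B) = 4 - B (G(B) = -(-4 + B) = 4 - B)
R(w, h) = 4/9 (R(w, h) = (4 - (h - h))/9 = (4 - 1*0)/9 = (4 + 0)/9 = (⅑)*4 = 4/9)
(R(F(-11), 87) - 19704) - 15356 = (4/9 - 19704) - 15356 = -177332/9 - 15356 = -315536/9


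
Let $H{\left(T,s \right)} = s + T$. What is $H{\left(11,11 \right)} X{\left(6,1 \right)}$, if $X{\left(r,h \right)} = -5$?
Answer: $-110$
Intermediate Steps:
$H{\left(T,s \right)} = T + s$
$H{\left(11,11 \right)} X{\left(6,1 \right)} = \left(11 + 11\right) \left(-5\right) = 22 \left(-5\right) = -110$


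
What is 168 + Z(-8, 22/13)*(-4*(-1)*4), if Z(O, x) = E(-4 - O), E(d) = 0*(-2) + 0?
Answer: 168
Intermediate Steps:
E(d) = 0 (E(d) = 0 + 0 = 0)
Z(O, x) = 0
168 + Z(-8, 22/13)*(-4*(-1)*4) = 168 + 0*(-4*(-1)*4) = 168 + 0*(4*4) = 168 + 0*16 = 168 + 0 = 168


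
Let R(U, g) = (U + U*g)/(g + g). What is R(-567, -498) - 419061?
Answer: -139222185/332 ≈ -4.1934e+5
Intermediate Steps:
R(U, g) = (U + U*g)/(2*g) (R(U, g) = (U + U*g)/((2*g)) = (U + U*g)*(1/(2*g)) = (U + U*g)/(2*g))
R(-567, -498) - 419061 = (½)*(-567)*(1 - 498)/(-498) - 419061 = (½)*(-567)*(-1/498)*(-497) - 419061 = -93933/332 - 419061 = -139222185/332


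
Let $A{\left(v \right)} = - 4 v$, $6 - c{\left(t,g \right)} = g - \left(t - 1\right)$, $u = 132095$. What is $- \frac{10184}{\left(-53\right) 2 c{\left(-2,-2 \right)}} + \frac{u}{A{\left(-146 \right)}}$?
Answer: $\frac{37978903}{154760} \approx 245.41$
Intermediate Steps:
$c{\left(t,g \right)} = 5 + t - g$ ($c{\left(t,g \right)} = 6 - \left(g - \left(t - 1\right)\right) = 6 - \left(g - \left(-1 + t\right)\right) = 6 - \left(1 + g - t\right) = 5 + t - g$)
$- \frac{10184}{\left(-53\right) 2 c{\left(-2,-2 \right)}} + \frac{u}{A{\left(-146 \right)}} = - \frac{10184}{\left(-53\right) 2 \left(5 - 2 - -2\right)} + \frac{132095}{\left(-4\right) \left(-146\right)} = - \frac{10184}{\left(-106\right) \left(5 - 2 + 2\right)} + \frac{132095}{584} = - \frac{10184}{\left(-106\right) 5} + 132095 \cdot \frac{1}{584} = - \frac{10184}{-530} + \frac{132095}{584} = \left(-10184\right) \left(- \frac{1}{530}\right) + \frac{132095}{584} = \frac{5092}{265} + \frac{132095}{584} = \frac{37978903}{154760}$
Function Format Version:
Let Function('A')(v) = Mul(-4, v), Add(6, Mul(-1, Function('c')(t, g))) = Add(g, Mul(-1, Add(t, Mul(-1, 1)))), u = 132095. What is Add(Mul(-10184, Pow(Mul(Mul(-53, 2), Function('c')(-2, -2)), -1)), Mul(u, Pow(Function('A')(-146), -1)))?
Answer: Rational(37978903, 154760) ≈ 245.41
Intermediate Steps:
Function('c')(t, g) = Add(5, t, Mul(-1, g)) (Function('c')(t, g) = Add(6, Mul(-1, Add(g, Mul(-1, Add(t, Mul(-1, 1)))))) = Add(6, Mul(-1, Add(g, Mul(-1, Add(t, -1))))) = Add(6, Mul(-1, Add(g, Mul(-1, Add(-1, t))))) = Add(6, Mul(-1, Add(g, Add(1, Mul(-1, t))))) = Add(6, Mul(-1, Add(1, g, Mul(-1, t)))) = Add(6, Add(-1, t, Mul(-1, g))) = Add(5, t, Mul(-1, g)))
Add(Mul(-10184, Pow(Mul(Mul(-53, 2), Function('c')(-2, -2)), -1)), Mul(u, Pow(Function('A')(-146), -1))) = Add(Mul(-10184, Pow(Mul(Mul(-53, 2), Add(5, -2, Mul(-1, -2))), -1)), Mul(132095, Pow(Mul(-4, -146), -1))) = Add(Mul(-10184, Pow(Mul(-106, Add(5, -2, 2)), -1)), Mul(132095, Pow(584, -1))) = Add(Mul(-10184, Pow(Mul(-106, 5), -1)), Mul(132095, Rational(1, 584))) = Add(Mul(-10184, Pow(-530, -1)), Rational(132095, 584)) = Add(Mul(-10184, Rational(-1, 530)), Rational(132095, 584)) = Add(Rational(5092, 265), Rational(132095, 584)) = Rational(37978903, 154760)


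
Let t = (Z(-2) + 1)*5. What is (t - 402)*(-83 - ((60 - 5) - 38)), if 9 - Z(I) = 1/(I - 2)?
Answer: 35075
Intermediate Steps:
Z(I) = 9 - 1/(-2 + I) (Z(I) = 9 - 1/(I - 2) = 9 - 1/(-2 + I))
t = 205/4 (t = ((-19 + 9*(-2))/(-2 - 2) + 1)*5 = ((-19 - 18)/(-4) + 1)*5 = (-¼*(-37) + 1)*5 = (37/4 + 1)*5 = (41/4)*5 = 205/4 ≈ 51.250)
(t - 402)*(-83 - ((60 - 5) - 38)) = (205/4 - 402)*(-83 - ((60 - 5) - 38)) = -1403*(-83 - (55 - 38))/4 = -1403*(-83 - 1*17)/4 = -1403*(-83 - 17)/4 = -1403/4*(-100) = 35075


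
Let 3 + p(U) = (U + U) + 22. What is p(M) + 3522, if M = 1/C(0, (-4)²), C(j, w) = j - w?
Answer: 28327/8 ≈ 3540.9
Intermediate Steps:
M = -1/16 (M = 1/(0 - 1*(-4)²) = 1/(0 - 1*16) = 1/(0 - 16) = 1/(-16) = -1/16 ≈ -0.062500)
p(U) = 19 + 2*U (p(U) = -3 + ((U + U) + 22) = -3 + (2*U + 22) = -3 + (22 + 2*U) = 19 + 2*U)
p(M) + 3522 = (19 + 2*(-1/16)) + 3522 = (19 - ⅛) + 3522 = 151/8 + 3522 = 28327/8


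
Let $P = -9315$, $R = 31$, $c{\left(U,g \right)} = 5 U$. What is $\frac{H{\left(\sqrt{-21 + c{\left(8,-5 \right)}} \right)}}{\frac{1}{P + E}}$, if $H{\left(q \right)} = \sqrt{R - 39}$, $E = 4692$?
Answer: $- 9246 i \sqrt{2} \approx - 13076.0 i$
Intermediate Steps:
$H{\left(q \right)} = 2 i \sqrt{2}$ ($H{\left(q \right)} = \sqrt{31 - 39} = \sqrt{-8} = 2 i \sqrt{2}$)
$\frac{H{\left(\sqrt{-21 + c{\left(8,-5 \right)}} \right)}}{\frac{1}{P + E}} = \frac{2 i \sqrt{2}}{\frac{1}{-9315 + 4692}} = \frac{2 i \sqrt{2}}{\frac{1}{-4623}} = \frac{2 i \sqrt{2}}{- \frac{1}{4623}} = 2 i \sqrt{2} \left(-4623\right) = - 9246 i \sqrt{2}$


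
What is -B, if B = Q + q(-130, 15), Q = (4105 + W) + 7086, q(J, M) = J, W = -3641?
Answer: -7420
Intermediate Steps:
Q = 7550 (Q = (4105 - 3641) + 7086 = 464 + 7086 = 7550)
B = 7420 (B = 7550 - 130 = 7420)
-B = -1*7420 = -7420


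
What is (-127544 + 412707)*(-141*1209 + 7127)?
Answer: -46579094746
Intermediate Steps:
(-127544 + 412707)*(-141*1209 + 7127) = 285163*(-170469 + 7127) = 285163*(-163342) = -46579094746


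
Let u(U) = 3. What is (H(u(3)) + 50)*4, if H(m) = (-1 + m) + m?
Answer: 220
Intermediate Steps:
H(m) = -1 + 2*m
(H(u(3)) + 50)*4 = ((-1 + 2*3) + 50)*4 = ((-1 + 6) + 50)*4 = (5 + 50)*4 = 55*4 = 220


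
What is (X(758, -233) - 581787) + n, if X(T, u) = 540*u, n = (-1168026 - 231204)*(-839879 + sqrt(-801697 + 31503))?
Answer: 1175183185563 - 1399230*I*sqrt(770194) ≈ 1.1752e+12 - 1.228e+9*I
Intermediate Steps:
n = 1175183893170 - 1399230*I*sqrt(770194) (n = -1399230*(-839879 + sqrt(-770194)) = -1399230*(-839879 + I*sqrt(770194)) = 1175183893170 - 1399230*I*sqrt(770194) ≈ 1.1752e+12 - 1.228e+9*I)
(X(758, -233) - 581787) + n = (540*(-233) - 581787) + (1175183893170 - 1399230*I*sqrt(770194)) = (-125820 - 581787) + (1175183893170 - 1399230*I*sqrt(770194)) = -707607 + (1175183893170 - 1399230*I*sqrt(770194)) = 1175183185563 - 1399230*I*sqrt(770194)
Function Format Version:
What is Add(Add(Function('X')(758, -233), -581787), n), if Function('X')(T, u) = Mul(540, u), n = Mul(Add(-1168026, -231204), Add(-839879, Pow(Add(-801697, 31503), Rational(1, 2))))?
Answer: Add(1175183185563, Mul(-1399230, I, Pow(770194, Rational(1, 2)))) ≈ Add(1.1752e+12, Mul(-1.2280e+9, I))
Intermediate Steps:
n = Add(1175183893170, Mul(-1399230, I, Pow(770194, Rational(1, 2)))) (n = Mul(-1399230, Add(-839879, Pow(-770194, Rational(1, 2)))) = Mul(-1399230, Add(-839879, Mul(I, Pow(770194, Rational(1, 2))))) = Add(1175183893170, Mul(-1399230, I, Pow(770194, Rational(1, 2)))) ≈ Add(1.1752e+12, Mul(-1.2280e+9, I)))
Add(Add(Function('X')(758, -233), -581787), n) = Add(Add(Mul(540, -233), -581787), Add(1175183893170, Mul(-1399230, I, Pow(770194, Rational(1, 2))))) = Add(Add(-125820, -581787), Add(1175183893170, Mul(-1399230, I, Pow(770194, Rational(1, 2))))) = Add(-707607, Add(1175183893170, Mul(-1399230, I, Pow(770194, Rational(1, 2))))) = Add(1175183185563, Mul(-1399230, I, Pow(770194, Rational(1, 2))))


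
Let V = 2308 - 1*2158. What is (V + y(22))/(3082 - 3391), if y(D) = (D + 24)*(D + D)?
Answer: -2174/309 ≈ -7.0356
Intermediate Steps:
V = 150 (V = 2308 - 2158 = 150)
y(D) = 2*D*(24 + D) (y(D) = (24 + D)*(2*D) = 2*D*(24 + D))
(V + y(22))/(3082 - 3391) = (150 + 2*22*(24 + 22))/(3082 - 3391) = (150 + 2*22*46)/(-309) = (150 + 2024)*(-1/309) = 2174*(-1/309) = -2174/309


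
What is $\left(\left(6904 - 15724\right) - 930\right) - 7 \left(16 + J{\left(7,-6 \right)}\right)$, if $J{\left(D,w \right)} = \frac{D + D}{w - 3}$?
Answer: $- \frac{88660}{9} \approx -9851.1$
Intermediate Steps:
$J{\left(D,w \right)} = \frac{2 D}{-3 + w}$
$\left(\left(6904 - 15724\right) - 930\right) - 7 \left(16 + J{\left(7,-6 \right)}\right) = \left(\left(6904 - 15724\right) - 930\right) - 7 \left(16 + 2 \cdot 7 \frac{1}{-3 - 6}\right) = \left(\left(6904 - 15724\right) - 930\right) - 7 \left(16 + 2 \cdot 7 \frac{1}{-9}\right) = \left(-8820 - 930\right) - 7 \left(16 + 2 \cdot 7 \left(- \frac{1}{9}\right)\right) = -9750 - 7 \left(16 - \frac{14}{9}\right) = -9750 - \frac{910}{9} = - \frac{88660}{9}$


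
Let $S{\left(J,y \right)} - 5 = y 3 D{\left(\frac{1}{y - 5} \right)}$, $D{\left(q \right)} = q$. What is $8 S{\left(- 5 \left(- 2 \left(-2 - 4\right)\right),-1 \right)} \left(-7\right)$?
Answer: $-308$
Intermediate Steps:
$S{\left(J,y \right)} = 5 + \frac{3 y}{-5 + y}$ ($S{\left(J,y \right)} = 5 + \frac{y 3}{y - 5} = 5 + \frac{3 y}{-5 + y}$)
$8 S{\left(- 5 \left(- 2 \left(-2 - 4\right)\right),-1 \right)} \left(-7\right) = 8 \frac{-25 + 8 \left(-1\right)}{-5 - 1} \left(-7\right) = 8 \frac{-25 - 8}{-6} \left(-7\right) = 8 \left(\left(- \frac{1}{6}\right) \left(-33\right)\right) \left(-7\right) = 8 \cdot \frac{11}{2} \left(-7\right) = 44 \left(-7\right) = -308$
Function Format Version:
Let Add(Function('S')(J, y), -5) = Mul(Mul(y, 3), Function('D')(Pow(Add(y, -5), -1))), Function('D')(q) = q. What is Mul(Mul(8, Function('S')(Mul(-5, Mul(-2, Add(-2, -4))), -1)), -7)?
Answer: -308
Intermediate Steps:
Function('S')(J, y) = Add(5, Mul(3, y, Pow(Add(-5, y), -1))) (Function('S')(J, y) = Add(5, Mul(Mul(y, 3), Pow(Add(y, -5), -1))) = Add(5, Mul(Mul(3, y), Pow(Add(-5, y), -1))) = Add(5, Mul(3, y, Pow(Add(-5, y), -1))))
Mul(Mul(8, Function('S')(Mul(-5, Mul(-2, Add(-2, -4))), -1)), -7) = Mul(Mul(8, Mul(Pow(Add(-5, -1), -1), Add(-25, Mul(8, -1)))), -7) = Mul(Mul(8, Mul(Pow(-6, -1), Add(-25, -8))), -7) = Mul(Mul(8, Mul(Rational(-1, 6), -33)), -7) = Mul(Mul(8, Rational(11, 2)), -7) = Mul(44, -7) = -308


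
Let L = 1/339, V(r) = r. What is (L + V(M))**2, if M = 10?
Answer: 11498881/114921 ≈ 100.06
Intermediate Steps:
L = 1/339 ≈ 0.0029499
(L + V(M))**2 = (1/339 + 10)**2 = (3391/339)**2 = 11498881/114921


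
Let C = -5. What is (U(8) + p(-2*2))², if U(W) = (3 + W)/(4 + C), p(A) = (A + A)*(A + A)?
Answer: 2809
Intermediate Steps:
p(A) = 4*A² (p(A) = (2*A)*(2*A) = 4*A²)
U(W) = -3 - W (U(W) = (3 + W)/(4 - 5) = (3 + W)/(-1) = (3 + W)*(-1) = -3 - W)
(U(8) + p(-2*2))² = ((-3 - 1*8) + 4*(-2*2)²)² = ((-3 - 8) + 4*(-4)²)² = (-11 + 4*16)² = (-11 + 64)² = 53² = 2809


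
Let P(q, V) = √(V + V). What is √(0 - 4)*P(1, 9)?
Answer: 6*I*√2 ≈ 8.4853*I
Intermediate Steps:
P(q, V) = √2*√V (P(q, V) = √(2*V) = √2*√V)
√(0 - 4)*P(1, 9) = √(0 - 4)*(√2*√9) = √(-4)*(√2*3) = (2*I)*(3*√2) = 6*I*√2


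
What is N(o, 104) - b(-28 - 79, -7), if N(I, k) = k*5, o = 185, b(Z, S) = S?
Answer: 527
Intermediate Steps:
N(I, k) = 5*k
N(o, 104) - b(-28 - 79, -7) = 5*104 - 1*(-7) = 520 + 7 = 527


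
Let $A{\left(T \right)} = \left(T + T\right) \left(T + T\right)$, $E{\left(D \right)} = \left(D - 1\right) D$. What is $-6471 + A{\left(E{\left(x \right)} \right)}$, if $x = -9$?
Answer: $25929$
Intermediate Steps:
$E{\left(D \right)} = D \left(-1 + D\right)$ ($E{\left(D \right)} = \left(-1 + D\right) D = D \left(-1 + D\right)$)
$A{\left(T \right)} = 4 T^{2}$ ($A{\left(T \right)} = 2 T 2 T = 4 T^{2}$)
$-6471 + A{\left(E{\left(x \right)} \right)} = -6471 + 4 \left(- 9 \left(-1 - 9\right)\right)^{2} = -6471 + 4 \left(\left(-9\right) \left(-10\right)\right)^{2} = -6471 + 4 \cdot 90^{2} = -6471 + 4 \cdot 8100 = -6471 + 32400 = 25929$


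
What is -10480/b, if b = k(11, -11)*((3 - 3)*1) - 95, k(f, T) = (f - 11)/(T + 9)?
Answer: 2096/19 ≈ 110.32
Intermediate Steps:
k(f, T) = (-11 + f)/(9 + T)
b = -95 (b = ((-11 + 11)/(9 - 11))*((3 - 3)*1) - 95 = (0/(-2))*(0*1) - 95 = -½*0*0 - 95 = 0*0 - 95 = 0 - 95 = -95)
-10480/b = -10480/(-95) = -10480*(-1/95) = 2096/19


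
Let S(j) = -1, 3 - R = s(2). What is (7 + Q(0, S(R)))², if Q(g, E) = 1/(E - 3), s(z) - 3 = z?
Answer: 729/16 ≈ 45.563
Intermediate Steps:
s(z) = 3 + z
R = -2 (R = 3 - (3 + 2) = 3 - 1*5 = 3 - 5 = -2)
Q(g, E) = 1/(-3 + E)
(7 + Q(0, S(R)))² = (7 + 1/(-3 - 1))² = (7 + 1/(-4))² = (7 - ¼)² = (27/4)² = 729/16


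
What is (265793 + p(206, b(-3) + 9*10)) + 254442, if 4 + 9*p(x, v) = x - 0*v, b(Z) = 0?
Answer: 4682317/9 ≈ 5.2026e+5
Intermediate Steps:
p(x, v) = -4/9 + x/9 (p(x, v) = -4/9 + (x - 0*v)/9 = -4/9 + (x - 1*0)/9 = -4/9 + (x + 0)/9 = -4/9 + x/9)
(265793 + p(206, b(-3) + 9*10)) + 254442 = (265793 + (-4/9 + (1/9)*206)) + 254442 = (265793 + (-4/9 + 206/9)) + 254442 = (265793 + 202/9) + 254442 = 2392339/9 + 254442 = 4682317/9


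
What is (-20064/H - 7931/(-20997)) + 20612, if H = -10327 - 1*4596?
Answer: 6459067255493/313338231 ≈ 20614.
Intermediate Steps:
H = -14923 (H = -10327 - 4596 = -14923)
(-20064/H - 7931/(-20997)) + 20612 = (-20064/(-14923) - 7931/(-20997)) + 20612 = (-20064*(-1/14923) - 7931*(-1/20997)) + 20612 = (20064/14923 + 7931/20997) + 20612 = 539638121/313338231 + 20612 = 6459067255493/313338231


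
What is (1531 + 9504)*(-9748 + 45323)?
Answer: 392570125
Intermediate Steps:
(1531 + 9504)*(-9748 + 45323) = 11035*35575 = 392570125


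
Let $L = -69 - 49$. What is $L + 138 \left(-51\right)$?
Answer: $-7156$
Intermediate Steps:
$L = -118$ ($L = -69 - 49 = -118$)
$L + 138 \left(-51\right) = -118 + 138 \left(-51\right) = -118 - 7038 = -7156$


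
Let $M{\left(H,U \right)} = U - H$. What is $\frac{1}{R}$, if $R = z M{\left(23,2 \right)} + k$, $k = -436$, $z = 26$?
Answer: $- \frac{1}{982} \approx -0.0010183$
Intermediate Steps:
$R = -982$ ($R = 26 \left(2 - 23\right) - 436 = 26 \left(-21\right) - 436 = -546 - 436 = -982$)
$\frac{1}{R} = \frac{1}{-982} = - \frac{1}{982}$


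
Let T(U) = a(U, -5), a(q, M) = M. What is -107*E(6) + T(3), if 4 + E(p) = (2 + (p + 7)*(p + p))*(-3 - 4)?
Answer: 118765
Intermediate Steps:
T(U) = -5
E(p) = -18 - 14*p*(7 + p) (E(p) = -4 + (2 + (p + 7)*(p + p))*(-3 - 4) = -4 + (2 + (7 + p)*(2*p))*(-7) = -4 + (2 + 2*p*(7 + p))*(-7) = -4 + (-14 - 14*p*(7 + p)) = -18 - 14*p*(7 + p))
-107*E(6) + T(3) = -107*(-18 - 98*6 - 14*6**2) - 5 = -107*(-18 - 588 - 14*36) - 5 = -107*(-18 - 588 - 504) - 5 = -107*(-1110) - 5 = 118770 - 5 = 118765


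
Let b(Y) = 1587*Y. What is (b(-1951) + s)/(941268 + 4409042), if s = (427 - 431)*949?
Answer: -3100033/5350310 ≈ -0.57941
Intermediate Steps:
s = -3796 (s = -4*949 = -3796)
(b(-1951) + s)/(941268 + 4409042) = (1587*(-1951) - 3796)/(941268 + 4409042) = (-3096237 - 3796)/5350310 = -3100033*1/5350310 = -3100033/5350310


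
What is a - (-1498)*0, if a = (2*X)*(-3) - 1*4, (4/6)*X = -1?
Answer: 5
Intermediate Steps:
X = -3/2 (X = (3/2)*(-1) = -3/2 ≈ -1.5000)
a = 5 (a = (2*(-3/2))*(-3) - 1*4 = -3*(-3) - 4 = 9 - 4 = 5)
a - (-1498)*0 = 5 - (-1498)*0 = 5 - 107*0 = 5 + 0 = 5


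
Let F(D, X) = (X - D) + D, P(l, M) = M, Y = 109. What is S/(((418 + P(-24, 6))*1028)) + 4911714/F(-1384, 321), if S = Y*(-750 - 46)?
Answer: 178404229447/11659576 ≈ 15301.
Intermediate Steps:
F(D, X) = X
S = -86764 (S = 109*(-750 - 46) = 109*(-796) = -86764)
S/(((418 + P(-24, 6))*1028)) + 4911714/F(-1384, 321) = -86764*1/(1028*(418 + 6)) + 4911714/321 = -86764/(424*1028) + 4911714*(1/321) = -86764/435872 + 1637238/107 = -86764*1/435872 + 1637238/107 = -21691/108968 + 1637238/107 = 178404229447/11659576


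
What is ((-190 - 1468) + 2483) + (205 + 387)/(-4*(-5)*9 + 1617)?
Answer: 1483117/1797 ≈ 825.33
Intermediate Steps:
((-190 - 1468) + 2483) + (205 + 387)/(-4*(-5)*9 + 1617) = (-1658 + 2483) + 592/(20*9 + 1617) = 825 + 592/(180 + 1617) = 825 + 592/1797 = 1483117/1797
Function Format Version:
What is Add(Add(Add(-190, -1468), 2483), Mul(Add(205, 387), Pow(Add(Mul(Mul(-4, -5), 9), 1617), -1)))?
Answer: Rational(1483117, 1797) ≈ 825.33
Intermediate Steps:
Add(Add(Add(-190, -1468), 2483), Mul(Add(205, 387), Pow(Add(Mul(Mul(-4, -5), 9), 1617), -1))) = Add(Add(-1658, 2483), Mul(592, Pow(Add(Mul(20, 9), 1617), -1))) = Add(825, Mul(592, Pow(Add(180, 1617), -1))) = Add(825, Mul(592, Pow(1797, -1))) = Add(825, Mul(592, Rational(1, 1797))) = Add(825, Rational(592, 1797)) = Rational(1483117, 1797)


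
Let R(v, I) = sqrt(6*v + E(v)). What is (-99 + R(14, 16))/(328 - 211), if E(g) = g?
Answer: -11/13 + 7*sqrt(2)/117 ≈ -0.76154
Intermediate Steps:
R(v, I) = sqrt(7)*sqrt(v) (R(v, I) = sqrt(6*v + v) = sqrt(7*v) = sqrt(7)*sqrt(v))
(-99 + R(14, 16))/(328 - 211) = (-99 + sqrt(7)*sqrt(14))/(328 - 211) = (-99 + 7*sqrt(2))/117 = (-99 + 7*sqrt(2))*(1/117) = -11/13 + 7*sqrt(2)/117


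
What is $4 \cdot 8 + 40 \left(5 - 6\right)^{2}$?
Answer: $72$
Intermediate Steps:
$4 \cdot 8 + 40 \left(5 - 6\right)^{2} = 32 + 40 \left(-1\right)^{2} = 32 + 40 \cdot 1 = 32 + 40 = 72$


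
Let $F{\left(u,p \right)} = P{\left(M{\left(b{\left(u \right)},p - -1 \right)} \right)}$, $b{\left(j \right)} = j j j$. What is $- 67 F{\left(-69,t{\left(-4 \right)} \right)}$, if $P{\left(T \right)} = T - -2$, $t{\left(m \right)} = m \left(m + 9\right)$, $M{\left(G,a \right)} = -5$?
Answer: $201$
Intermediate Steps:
$b{\left(j \right)} = j^{3}$ ($b{\left(j \right)} = j^{2} j = j^{3}$)
$t{\left(m \right)} = m \left(9 + m\right)$
$P{\left(T \right)} = 2 + T$ ($P{\left(T \right)} = T + 2 = 2 + T$)
$F{\left(u,p \right)} = -3$ ($F{\left(u,p \right)} = 2 - 5 = -3$)
$- 67 F{\left(-69,t{\left(-4 \right)} \right)} = \left(-67\right) \left(-3\right) = 201$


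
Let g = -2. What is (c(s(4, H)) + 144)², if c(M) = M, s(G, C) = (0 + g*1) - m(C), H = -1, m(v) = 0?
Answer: 20164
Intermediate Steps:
s(G, C) = -2 (s(G, C) = (0 - 2*1) - 1*0 = (0 - 2) + 0 = -2 + 0 = -2)
(c(s(4, H)) + 144)² = (-2 + 144)² = 142² = 20164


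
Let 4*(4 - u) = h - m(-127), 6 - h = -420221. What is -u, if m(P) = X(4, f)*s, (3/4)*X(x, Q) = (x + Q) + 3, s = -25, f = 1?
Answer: 1261433/12 ≈ 1.0512e+5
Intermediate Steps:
h = 420227 (h = 6 - 1*(-420221) = 6 + 420221 = 420227)
X(x, Q) = 4 + 4*Q/3 + 4*x/3 (X(x, Q) = 4*((x + Q) + 3)/3 = 4*((Q + x) + 3)/3 = 4*(3 + Q + x)/3 = 4 + 4*Q/3 + 4*x/3)
m(P) = -800/3 (m(P) = (4 + (4/3)*1 + (4/3)*4)*(-25) = (4 + 4/3 + 16/3)*(-25) = (32/3)*(-25) = -800/3)
u = -1261433/12 (u = 4 - (420227 - 1*(-800/3))/4 = 4 - (420227 + 800/3)/4 = 4 - 1/4*1261481/3 = 4 - 1261481/12 = -1261433/12 ≈ -1.0512e+5)
-u = -1*(-1261433/12) = 1261433/12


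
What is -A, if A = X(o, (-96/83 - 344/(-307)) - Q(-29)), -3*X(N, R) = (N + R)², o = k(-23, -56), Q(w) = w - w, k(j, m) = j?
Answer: 114849680763/649281361 ≈ 176.89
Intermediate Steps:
Q(w) = 0
o = -23
X(N, R) = -(N + R)²/3
A = -114849680763/649281361 (A = -(-23 + ((-96/83 - 344/(-307)) - 1*0))²/3 = -(-23 + ((-96*1/83 - 344*(-1/307)) + 0))²/3 = -(-23 + ((-96/83 + 344/307) + 0))²/3 = -(-23 + (-920/25481 + 0))²/3 = -(-23 - 920/25481)²/3 = -(-586983/25481)²/3 = -⅓*344549042289/649281361 = -114849680763/649281361 ≈ -176.89)
-A = -1*(-114849680763/649281361) = 114849680763/649281361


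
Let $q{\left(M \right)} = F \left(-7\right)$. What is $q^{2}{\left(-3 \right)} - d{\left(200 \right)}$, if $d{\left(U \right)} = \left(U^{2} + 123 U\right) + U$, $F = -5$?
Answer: $-63575$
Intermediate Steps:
$q{\left(M \right)} = 35$ ($q{\left(M \right)} = \left(-5\right) \left(-7\right) = 35$)
$d{\left(U \right)} = U^{2} + 124 U$
$q^{2}{\left(-3 \right)} - d{\left(200 \right)} = 35^{2} - 200 \left(124 + 200\right) = 1225 - 200 \cdot 324 = 1225 - 64800 = -63575$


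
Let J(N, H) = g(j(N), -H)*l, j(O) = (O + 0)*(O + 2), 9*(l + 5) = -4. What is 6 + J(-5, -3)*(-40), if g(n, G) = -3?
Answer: -1942/3 ≈ -647.33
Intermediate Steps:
l = -49/9 (l = -5 + (⅑)*(-4) = -5 - 4/9 = -49/9 ≈ -5.4444)
j(O) = O*(2 + O)
J(N, H) = 49/3 (J(N, H) = -3*(-49/9) = 49/3)
6 + J(-5, -3)*(-40) = 6 + (49/3)*(-40) = 6 - 1960/3 = -1942/3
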